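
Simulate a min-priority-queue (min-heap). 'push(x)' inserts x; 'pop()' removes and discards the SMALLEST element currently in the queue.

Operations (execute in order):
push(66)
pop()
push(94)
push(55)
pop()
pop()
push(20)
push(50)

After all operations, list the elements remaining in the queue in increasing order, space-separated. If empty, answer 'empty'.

Answer: 20 50

Derivation:
push(66): heap contents = [66]
pop() → 66: heap contents = []
push(94): heap contents = [94]
push(55): heap contents = [55, 94]
pop() → 55: heap contents = [94]
pop() → 94: heap contents = []
push(20): heap contents = [20]
push(50): heap contents = [20, 50]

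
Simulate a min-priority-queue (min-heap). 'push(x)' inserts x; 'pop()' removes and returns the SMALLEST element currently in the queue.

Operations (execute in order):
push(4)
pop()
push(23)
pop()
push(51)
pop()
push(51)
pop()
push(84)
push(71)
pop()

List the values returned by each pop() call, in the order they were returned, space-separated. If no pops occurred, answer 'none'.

push(4): heap contents = [4]
pop() → 4: heap contents = []
push(23): heap contents = [23]
pop() → 23: heap contents = []
push(51): heap contents = [51]
pop() → 51: heap contents = []
push(51): heap contents = [51]
pop() → 51: heap contents = []
push(84): heap contents = [84]
push(71): heap contents = [71, 84]
pop() → 71: heap contents = [84]

Answer: 4 23 51 51 71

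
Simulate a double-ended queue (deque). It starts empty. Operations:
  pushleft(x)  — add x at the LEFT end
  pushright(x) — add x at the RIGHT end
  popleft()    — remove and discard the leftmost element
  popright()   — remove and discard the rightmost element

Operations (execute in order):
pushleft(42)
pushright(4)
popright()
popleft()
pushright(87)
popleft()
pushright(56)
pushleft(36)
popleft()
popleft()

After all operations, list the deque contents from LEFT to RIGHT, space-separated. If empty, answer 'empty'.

Answer: empty

Derivation:
pushleft(42): [42]
pushright(4): [42, 4]
popright(): [42]
popleft(): []
pushright(87): [87]
popleft(): []
pushright(56): [56]
pushleft(36): [36, 56]
popleft(): [56]
popleft(): []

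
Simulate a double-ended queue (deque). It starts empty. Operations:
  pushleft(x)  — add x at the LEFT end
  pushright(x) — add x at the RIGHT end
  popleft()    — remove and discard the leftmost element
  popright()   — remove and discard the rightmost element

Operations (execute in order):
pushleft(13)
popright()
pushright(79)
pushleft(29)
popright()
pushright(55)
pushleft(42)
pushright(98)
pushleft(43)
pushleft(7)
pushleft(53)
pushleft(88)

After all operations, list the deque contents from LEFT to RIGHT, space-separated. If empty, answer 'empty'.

Answer: 88 53 7 43 42 29 55 98

Derivation:
pushleft(13): [13]
popright(): []
pushright(79): [79]
pushleft(29): [29, 79]
popright(): [29]
pushright(55): [29, 55]
pushleft(42): [42, 29, 55]
pushright(98): [42, 29, 55, 98]
pushleft(43): [43, 42, 29, 55, 98]
pushleft(7): [7, 43, 42, 29, 55, 98]
pushleft(53): [53, 7, 43, 42, 29, 55, 98]
pushleft(88): [88, 53, 7, 43, 42, 29, 55, 98]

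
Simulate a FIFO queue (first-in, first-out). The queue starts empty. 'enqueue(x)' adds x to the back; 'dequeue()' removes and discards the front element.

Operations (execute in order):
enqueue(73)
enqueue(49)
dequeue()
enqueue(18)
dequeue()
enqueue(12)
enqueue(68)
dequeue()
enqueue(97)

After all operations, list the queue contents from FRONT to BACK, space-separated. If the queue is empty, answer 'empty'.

enqueue(73): [73]
enqueue(49): [73, 49]
dequeue(): [49]
enqueue(18): [49, 18]
dequeue(): [18]
enqueue(12): [18, 12]
enqueue(68): [18, 12, 68]
dequeue(): [12, 68]
enqueue(97): [12, 68, 97]

Answer: 12 68 97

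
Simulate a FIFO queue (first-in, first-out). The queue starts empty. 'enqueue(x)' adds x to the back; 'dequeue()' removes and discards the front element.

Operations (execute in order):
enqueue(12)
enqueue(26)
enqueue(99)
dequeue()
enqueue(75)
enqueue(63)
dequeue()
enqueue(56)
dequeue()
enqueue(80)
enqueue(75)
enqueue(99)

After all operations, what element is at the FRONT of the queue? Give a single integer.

enqueue(12): queue = [12]
enqueue(26): queue = [12, 26]
enqueue(99): queue = [12, 26, 99]
dequeue(): queue = [26, 99]
enqueue(75): queue = [26, 99, 75]
enqueue(63): queue = [26, 99, 75, 63]
dequeue(): queue = [99, 75, 63]
enqueue(56): queue = [99, 75, 63, 56]
dequeue(): queue = [75, 63, 56]
enqueue(80): queue = [75, 63, 56, 80]
enqueue(75): queue = [75, 63, 56, 80, 75]
enqueue(99): queue = [75, 63, 56, 80, 75, 99]

Answer: 75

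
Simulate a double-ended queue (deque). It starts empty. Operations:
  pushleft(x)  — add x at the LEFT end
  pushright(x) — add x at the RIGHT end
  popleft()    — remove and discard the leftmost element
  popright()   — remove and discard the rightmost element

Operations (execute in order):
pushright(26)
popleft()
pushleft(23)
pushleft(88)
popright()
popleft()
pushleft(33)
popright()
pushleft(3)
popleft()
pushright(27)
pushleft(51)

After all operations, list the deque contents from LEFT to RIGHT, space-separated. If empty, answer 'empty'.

Answer: 51 27

Derivation:
pushright(26): [26]
popleft(): []
pushleft(23): [23]
pushleft(88): [88, 23]
popright(): [88]
popleft(): []
pushleft(33): [33]
popright(): []
pushleft(3): [3]
popleft(): []
pushright(27): [27]
pushleft(51): [51, 27]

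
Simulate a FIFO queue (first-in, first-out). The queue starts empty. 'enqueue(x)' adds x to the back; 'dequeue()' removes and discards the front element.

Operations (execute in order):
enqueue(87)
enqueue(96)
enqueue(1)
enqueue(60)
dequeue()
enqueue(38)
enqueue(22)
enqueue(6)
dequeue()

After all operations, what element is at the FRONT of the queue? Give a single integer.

enqueue(87): queue = [87]
enqueue(96): queue = [87, 96]
enqueue(1): queue = [87, 96, 1]
enqueue(60): queue = [87, 96, 1, 60]
dequeue(): queue = [96, 1, 60]
enqueue(38): queue = [96, 1, 60, 38]
enqueue(22): queue = [96, 1, 60, 38, 22]
enqueue(6): queue = [96, 1, 60, 38, 22, 6]
dequeue(): queue = [1, 60, 38, 22, 6]

Answer: 1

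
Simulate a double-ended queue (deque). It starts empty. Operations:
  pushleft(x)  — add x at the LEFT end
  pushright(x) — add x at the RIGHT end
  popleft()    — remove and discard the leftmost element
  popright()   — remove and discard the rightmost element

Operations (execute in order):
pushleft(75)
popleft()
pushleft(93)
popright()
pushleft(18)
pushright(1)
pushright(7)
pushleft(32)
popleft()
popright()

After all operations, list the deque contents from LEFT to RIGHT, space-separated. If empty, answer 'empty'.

pushleft(75): [75]
popleft(): []
pushleft(93): [93]
popright(): []
pushleft(18): [18]
pushright(1): [18, 1]
pushright(7): [18, 1, 7]
pushleft(32): [32, 18, 1, 7]
popleft(): [18, 1, 7]
popright(): [18, 1]

Answer: 18 1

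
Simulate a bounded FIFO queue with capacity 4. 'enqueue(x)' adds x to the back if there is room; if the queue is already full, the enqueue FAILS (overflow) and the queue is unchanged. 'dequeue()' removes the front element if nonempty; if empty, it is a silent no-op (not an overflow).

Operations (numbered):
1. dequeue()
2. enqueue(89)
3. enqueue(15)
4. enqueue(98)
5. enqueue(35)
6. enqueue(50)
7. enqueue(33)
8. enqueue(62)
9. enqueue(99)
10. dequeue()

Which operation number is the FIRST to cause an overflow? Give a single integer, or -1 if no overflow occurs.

1. dequeue(): empty, no-op, size=0
2. enqueue(89): size=1
3. enqueue(15): size=2
4. enqueue(98): size=3
5. enqueue(35): size=4
6. enqueue(50): size=4=cap → OVERFLOW (fail)
7. enqueue(33): size=4=cap → OVERFLOW (fail)
8. enqueue(62): size=4=cap → OVERFLOW (fail)
9. enqueue(99): size=4=cap → OVERFLOW (fail)
10. dequeue(): size=3

Answer: 6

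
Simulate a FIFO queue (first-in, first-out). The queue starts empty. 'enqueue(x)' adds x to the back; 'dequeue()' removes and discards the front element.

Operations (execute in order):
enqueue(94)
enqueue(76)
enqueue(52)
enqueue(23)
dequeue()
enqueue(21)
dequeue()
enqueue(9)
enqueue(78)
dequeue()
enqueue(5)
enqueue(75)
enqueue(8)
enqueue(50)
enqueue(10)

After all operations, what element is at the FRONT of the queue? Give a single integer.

enqueue(94): queue = [94]
enqueue(76): queue = [94, 76]
enqueue(52): queue = [94, 76, 52]
enqueue(23): queue = [94, 76, 52, 23]
dequeue(): queue = [76, 52, 23]
enqueue(21): queue = [76, 52, 23, 21]
dequeue(): queue = [52, 23, 21]
enqueue(9): queue = [52, 23, 21, 9]
enqueue(78): queue = [52, 23, 21, 9, 78]
dequeue(): queue = [23, 21, 9, 78]
enqueue(5): queue = [23, 21, 9, 78, 5]
enqueue(75): queue = [23, 21, 9, 78, 5, 75]
enqueue(8): queue = [23, 21, 9, 78, 5, 75, 8]
enqueue(50): queue = [23, 21, 9, 78, 5, 75, 8, 50]
enqueue(10): queue = [23, 21, 9, 78, 5, 75, 8, 50, 10]

Answer: 23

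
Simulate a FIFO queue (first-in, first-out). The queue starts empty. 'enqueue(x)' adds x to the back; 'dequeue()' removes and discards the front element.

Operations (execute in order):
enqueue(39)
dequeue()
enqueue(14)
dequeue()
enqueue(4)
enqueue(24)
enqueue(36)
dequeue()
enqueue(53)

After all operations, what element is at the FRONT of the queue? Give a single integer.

enqueue(39): queue = [39]
dequeue(): queue = []
enqueue(14): queue = [14]
dequeue(): queue = []
enqueue(4): queue = [4]
enqueue(24): queue = [4, 24]
enqueue(36): queue = [4, 24, 36]
dequeue(): queue = [24, 36]
enqueue(53): queue = [24, 36, 53]

Answer: 24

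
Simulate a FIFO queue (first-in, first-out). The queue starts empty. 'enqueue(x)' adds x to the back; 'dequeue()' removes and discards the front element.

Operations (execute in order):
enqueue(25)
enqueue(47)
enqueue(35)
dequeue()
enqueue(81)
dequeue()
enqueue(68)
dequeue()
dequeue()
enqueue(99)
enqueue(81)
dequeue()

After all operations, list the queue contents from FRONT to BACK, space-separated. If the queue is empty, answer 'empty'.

Answer: 99 81

Derivation:
enqueue(25): [25]
enqueue(47): [25, 47]
enqueue(35): [25, 47, 35]
dequeue(): [47, 35]
enqueue(81): [47, 35, 81]
dequeue(): [35, 81]
enqueue(68): [35, 81, 68]
dequeue(): [81, 68]
dequeue(): [68]
enqueue(99): [68, 99]
enqueue(81): [68, 99, 81]
dequeue(): [99, 81]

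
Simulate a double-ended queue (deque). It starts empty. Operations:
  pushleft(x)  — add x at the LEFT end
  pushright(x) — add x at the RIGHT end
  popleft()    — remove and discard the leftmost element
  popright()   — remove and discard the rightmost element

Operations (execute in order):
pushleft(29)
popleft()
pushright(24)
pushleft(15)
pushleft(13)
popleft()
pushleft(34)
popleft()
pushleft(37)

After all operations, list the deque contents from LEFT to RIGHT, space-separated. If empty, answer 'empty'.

Answer: 37 15 24

Derivation:
pushleft(29): [29]
popleft(): []
pushright(24): [24]
pushleft(15): [15, 24]
pushleft(13): [13, 15, 24]
popleft(): [15, 24]
pushleft(34): [34, 15, 24]
popleft(): [15, 24]
pushleft(37): [37, 15, 24]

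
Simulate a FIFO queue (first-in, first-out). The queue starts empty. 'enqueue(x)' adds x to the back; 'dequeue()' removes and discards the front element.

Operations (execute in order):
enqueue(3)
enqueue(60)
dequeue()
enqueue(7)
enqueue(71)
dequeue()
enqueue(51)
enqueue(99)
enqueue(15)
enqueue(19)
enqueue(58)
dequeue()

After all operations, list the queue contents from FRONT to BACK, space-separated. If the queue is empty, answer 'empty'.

Answer: 71 51 99 15 19 58

Derivation:
enqueue(3): [3]
enqueue(60): [3, 60]
dequeue(): [60]
enqueue(7): [60, 7]
enqueue(71): [60, 7, 71]
dequeue(): [7, 71]
enqueue(51): [7, 71, 51]
enqueue(99): [7, 71, 51, 99]
enqueue(15): [7, 71, 51, 99, 15]
enqueue(19): [7, 71, 51, 99, 15, 19]
enqueue(58): [7, 71, 51, 99, 15, 19, 58]
dequeue(): [71, 51, 99, 15, 19, 58]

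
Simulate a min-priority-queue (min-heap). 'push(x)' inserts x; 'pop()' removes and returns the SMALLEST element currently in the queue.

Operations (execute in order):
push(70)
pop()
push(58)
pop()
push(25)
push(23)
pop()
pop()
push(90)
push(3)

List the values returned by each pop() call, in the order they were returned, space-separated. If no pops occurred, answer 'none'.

Answer: 70 58 23 25

Derivation:
push(70): heap contents = [70]
pop() → 70: heap contents = []
push(58): heap contents = [58]
pop() → 58: heap contents = []
push(25): heap contents = [25]
push(23): heap contents = [23, 25]
pop() → 23: heap contents = [25]
pop() → 25: heap contents = []
push(90): heap contents = [90]
push(3): heap contents = [3, 90]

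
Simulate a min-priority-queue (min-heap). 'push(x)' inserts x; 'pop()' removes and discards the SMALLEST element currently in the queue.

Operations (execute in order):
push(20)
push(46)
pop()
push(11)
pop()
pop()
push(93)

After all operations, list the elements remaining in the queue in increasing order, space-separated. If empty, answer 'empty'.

push(20): heap contents = [20]
push(46): heap contents = [20, 46]
pop() → 20: heap contents = [46]
push(11): heap contents = [11, 46]
pop() → 11: heap contents = [46]
pop() → 46: heap contents = []
push(93): heap contents = [93]

Answer: 93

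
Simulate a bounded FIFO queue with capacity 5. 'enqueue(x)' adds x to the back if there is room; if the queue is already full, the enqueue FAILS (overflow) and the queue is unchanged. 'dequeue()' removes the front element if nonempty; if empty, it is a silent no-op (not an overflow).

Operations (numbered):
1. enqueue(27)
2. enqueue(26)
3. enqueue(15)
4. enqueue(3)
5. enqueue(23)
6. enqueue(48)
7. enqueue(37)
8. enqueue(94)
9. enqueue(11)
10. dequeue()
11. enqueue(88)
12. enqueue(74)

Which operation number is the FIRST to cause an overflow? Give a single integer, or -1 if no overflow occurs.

1. enqueue(27): size=1
2. enqueue(26): size=2
3. enqueue(15): size=3
4. enqueue(3): size=4
5. enqueue(23): size=5
6. enqueue(48): size=5=cap → OVERFLOW (fail)
7. enqueue(37): size=5=cap → OVERFLOW (fail)
8. enqueue(94): size=5=cap → OVERFLOW (fail)
9. enqueue(11): size=5=cap → OVERFLOW (fail)
10. dequeue(): size=4
11. enqueue(88): size=5
12. enqueue(74): size=5=cap → OVERFLOW (fail)

Answer: 6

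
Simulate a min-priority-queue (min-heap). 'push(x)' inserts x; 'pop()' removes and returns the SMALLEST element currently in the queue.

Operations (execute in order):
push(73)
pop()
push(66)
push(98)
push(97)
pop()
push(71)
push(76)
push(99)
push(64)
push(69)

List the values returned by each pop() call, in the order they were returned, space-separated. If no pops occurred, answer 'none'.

push(73): heap contents = [73]
pop() → 73: heap contents = []
push(66): heap contents = [66]
push(98): heap contents = [66, 98]
push(97): heap contents = [66, 97, 98]
pop() → 66: heap contents = [97, 98]
push(71): heap contents = [71, 97, 98]
push(76): heap contents = [71, 76, 97, 98]
push(99): heap contents = [71, 76, 97, 98, 99]
push(64): heap contents = [64, 71, 76, 97, 98, 99]
push(69): heap contents = [64, 69, 71, 76, 97, 98, 99]

Answer: 73 66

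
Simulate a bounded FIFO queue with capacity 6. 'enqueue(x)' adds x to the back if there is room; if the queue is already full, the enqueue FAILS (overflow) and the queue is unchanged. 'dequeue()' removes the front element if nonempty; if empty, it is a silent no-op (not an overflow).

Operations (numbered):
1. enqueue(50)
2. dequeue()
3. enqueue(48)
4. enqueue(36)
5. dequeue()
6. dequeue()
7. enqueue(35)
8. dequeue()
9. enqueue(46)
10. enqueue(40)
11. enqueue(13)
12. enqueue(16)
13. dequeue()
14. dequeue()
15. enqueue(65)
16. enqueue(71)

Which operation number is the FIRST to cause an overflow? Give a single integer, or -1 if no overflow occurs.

Answer: -1

Derivation:
1. enqueue(50): size=1
2. dequeue(): size=0
3. enqueue(48): size=1
4. enqueue(36): size=2
5. dequeue(): size=1
6. dequeue(): size=0
7. enqueue(35): size=1
8. dequeue(): size=0
9. enqueue(46): size=1
10. enqueue(40): size=2
11. enqueue(13): size=3
12. enqueue(16): size=4
13. dequeue(): size=3
14. dequeue(): size=2
15. enqueue(65): size=3
16. enqueue(71): size=4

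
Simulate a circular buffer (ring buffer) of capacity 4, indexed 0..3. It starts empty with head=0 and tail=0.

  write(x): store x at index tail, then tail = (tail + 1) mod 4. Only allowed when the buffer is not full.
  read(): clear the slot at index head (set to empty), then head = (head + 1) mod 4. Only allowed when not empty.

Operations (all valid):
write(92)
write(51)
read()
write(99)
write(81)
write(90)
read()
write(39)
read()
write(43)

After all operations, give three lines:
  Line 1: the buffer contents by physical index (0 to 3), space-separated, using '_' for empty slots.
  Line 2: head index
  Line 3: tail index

Answer: 90 39 43 81
3
3

Derivation:
write(92): buf=[92 _ _ _], head=0, tail=1, size=1
write(51): buf=[92 51 _ _], head=0, tail=2, size=2
read(): buf=[_ 51 _ _], head=1, tail=2, size=1
write(99): buf=[_ 51 99 _], head=1, tail=3, size=2
write(81): buf=[_ 51 99 81], head=1, tail=0, size=3
write(90): buf=[90 51 99 81], head=1, tail=1, size=4
read(): buf=[90 _ 99 81], head=2, tail=1, size=3
write(39): buf=[90 39 99 81], head=2, tail=2, size=4
read(): buf=[90 39 _ 81], head=3, tail=2, size=3
write(43): buf=[90 39 43 81], head=3, tail=3, size=4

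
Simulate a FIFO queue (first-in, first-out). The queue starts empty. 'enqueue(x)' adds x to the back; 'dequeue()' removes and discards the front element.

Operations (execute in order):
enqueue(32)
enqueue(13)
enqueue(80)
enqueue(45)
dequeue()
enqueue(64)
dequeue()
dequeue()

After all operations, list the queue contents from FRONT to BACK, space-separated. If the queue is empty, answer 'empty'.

enqueue(32): [32]
enqueue(13): [32, 13]
enqueue(80): [32, 13, 80]
enqueue(45): [32, 13, 80, 45]
dequeue(): [13, 80, 45]
enqueue(64): [13, 80, 45, 64]
dequeue(): [80, 45, 64]
dequeue(): [45, 64]

Answer: 45 64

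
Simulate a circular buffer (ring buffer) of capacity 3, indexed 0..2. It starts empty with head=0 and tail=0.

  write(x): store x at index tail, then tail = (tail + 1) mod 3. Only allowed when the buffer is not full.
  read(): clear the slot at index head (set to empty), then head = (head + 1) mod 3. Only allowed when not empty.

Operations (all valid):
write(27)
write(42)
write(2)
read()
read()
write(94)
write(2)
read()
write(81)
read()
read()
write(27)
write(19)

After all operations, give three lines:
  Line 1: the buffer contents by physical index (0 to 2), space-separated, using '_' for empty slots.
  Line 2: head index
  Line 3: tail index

Answer: 27 19 81
2
2

Derivation:
write(27): buf=[27 _ _], head=0, tail=1, size=1
write(42): buf=[27 42 _], head=0, tail=2, size=2
write(2): buf=[27 42 2], head=0, tail=0, size=3
read(): buf=[_ 42 2], head=1, tail=0, size=2
read(): buf=[_ _ 2], head=2, tail=0, size=1
write(94): buf=[94 _ 2], head=2, tail=1, size=2
write(2): buf=[94 2 2], head=2, tail=2, size=3
read(): buf=[94 2 _], head=0, tail=2, size=2
write(81): buf=[94 2 81], head=0, tail=0, size=3
read(): buf=[_ 2 81], head=1, tail=0, size=2
read(): buf=[_ _ 81], head=2, tail=0, size=1
write(27): buf=[27 _ 81], head=2, tail=1, size=2
write(19): buf=[27 19 81], head=2, tail=2, size=3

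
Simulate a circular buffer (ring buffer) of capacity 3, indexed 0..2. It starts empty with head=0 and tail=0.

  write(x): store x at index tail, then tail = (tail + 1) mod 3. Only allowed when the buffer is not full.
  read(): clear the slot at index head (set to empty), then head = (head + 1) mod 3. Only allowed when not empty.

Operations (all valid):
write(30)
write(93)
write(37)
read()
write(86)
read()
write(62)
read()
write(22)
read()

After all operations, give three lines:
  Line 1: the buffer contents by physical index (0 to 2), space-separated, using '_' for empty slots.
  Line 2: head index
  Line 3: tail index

write(30): buf=[30 _ _], head=0, tail=1, size=1
write(93): buf=[30 93 _], head=0, tail=2, size=2
write(37): buf=[30 93 37], head=0, tail=0, size=3
read(): buf=[_ 93 37], head=1, tail=0, size=2
write(86): buf=[86 93 37], head=1, tail=1, size=3
read(): buf=[86 _ 37], head=2, tail=1, size=2
write(62): buf=[86 62 37], head=2, tail=2, size=3
read(): buf=[86 62 _], head=0, tail=2, size=2
write(22): buf=[86 62 22], head=0, tail=0, size=3
read(): buf=[_ 62 22], head=1, tail=0, size=2

Answer: _ 62 22
1
0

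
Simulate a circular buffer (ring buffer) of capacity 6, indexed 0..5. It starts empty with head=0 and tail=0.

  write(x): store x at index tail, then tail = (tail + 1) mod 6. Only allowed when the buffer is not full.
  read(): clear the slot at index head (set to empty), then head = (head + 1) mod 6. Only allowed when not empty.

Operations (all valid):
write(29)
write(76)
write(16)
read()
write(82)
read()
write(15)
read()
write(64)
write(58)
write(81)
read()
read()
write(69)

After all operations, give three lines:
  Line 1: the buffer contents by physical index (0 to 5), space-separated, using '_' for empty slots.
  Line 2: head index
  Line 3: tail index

write(29): buf=[29 _ _ _ _ _], head=0, tail=1, size=1
write(76): buf=[29 76 _ _ _ _], head=0, tail=2, size=2
write(16): buf=[29 76 16 _ _ _], head=0, tail=3, size=3
read(): buf=[_ 76 16 _ _ _], head=1, tail=3, size=2
write(82): buf=[_ 76 16 82 _ _], head=1, tail=4, size=3
read(): buf=[_ _ 16 82 _ _], head=2, tail=4, size=2
write(15): buf=[_ _ 16 82 15 _], head=2, tail=5, size=3
read(): buf=[_ _ _ 82 15 _], head=3, tail=5, size=2
write(64): buf=[_ _ _ 82 15 64], head=3, tail=0, size=3
write(58): buf=[58 _ _ 82 15 64], head=3, tail=1, size=4
write(81): buf=[58 81 _ 82 15 64], head=3, tail=2, size=5
read(): buf=[58 81 _ _ 15 64], head=4, tail=2, size=4
read(): buf=[58 81 _ _ _ 64], head=5, tail=2, size=3
write(69): buf=[58 81 69 _ _ 64], head=5, tail=3, size=4

Answer: 58 81 69 _ _ 64
5
3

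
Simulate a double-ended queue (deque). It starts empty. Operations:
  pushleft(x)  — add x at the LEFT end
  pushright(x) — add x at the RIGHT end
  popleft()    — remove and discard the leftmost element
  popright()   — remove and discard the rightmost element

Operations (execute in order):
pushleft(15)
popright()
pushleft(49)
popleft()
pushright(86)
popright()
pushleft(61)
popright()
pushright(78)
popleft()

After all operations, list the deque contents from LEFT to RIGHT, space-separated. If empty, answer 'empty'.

Answer: empty

Derivation:
pushleft(15): [15]
popright(): []
pushleft(49): [49]
popleft(): []
pushright(86): [86]
popright(): []
pushleft(61): [61]
popright(): []
pushright(78): [78]
popleft(): []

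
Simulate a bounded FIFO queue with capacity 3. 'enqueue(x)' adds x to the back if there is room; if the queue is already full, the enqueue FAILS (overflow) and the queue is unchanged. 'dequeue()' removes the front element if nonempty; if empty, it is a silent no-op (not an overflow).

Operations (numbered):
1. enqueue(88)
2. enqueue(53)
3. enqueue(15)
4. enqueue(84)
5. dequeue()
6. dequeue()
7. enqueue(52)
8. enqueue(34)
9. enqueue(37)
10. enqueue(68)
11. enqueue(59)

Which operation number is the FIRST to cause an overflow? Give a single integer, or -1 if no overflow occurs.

1. enqueue(88): size=1
2. enqueue(53): size=2
3. enqueue(15): size=3
4. enqueue(84): size=3=cap → OVERFLOW (fail)
5. dequeue(): size=2
6. dequeue(): size=1
7. enqueue(52): size=2
8. enqueue(34): size=3
9. enqueue(37): size=3=cap → OVERFLOW (fail)
10. enqueue(68): size=3=cap → OVERFLOW (fail)
11. enqueue(59): size=3=cap → OVERFLOW (fail)

Answer: 4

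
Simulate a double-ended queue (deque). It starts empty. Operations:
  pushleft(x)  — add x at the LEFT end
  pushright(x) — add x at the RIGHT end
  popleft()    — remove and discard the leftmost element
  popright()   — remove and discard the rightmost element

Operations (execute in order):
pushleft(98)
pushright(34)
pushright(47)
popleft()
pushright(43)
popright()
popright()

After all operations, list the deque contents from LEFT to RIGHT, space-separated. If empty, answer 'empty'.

pushleft(98): [98]
pushright(34): [98, 34]
pushright(47): [98, 34, 47]
popleft(): [34, 47]
pushright(43): [34, 47, 43]
popright(): [34, 47]
popright(): [34]

Answer: 34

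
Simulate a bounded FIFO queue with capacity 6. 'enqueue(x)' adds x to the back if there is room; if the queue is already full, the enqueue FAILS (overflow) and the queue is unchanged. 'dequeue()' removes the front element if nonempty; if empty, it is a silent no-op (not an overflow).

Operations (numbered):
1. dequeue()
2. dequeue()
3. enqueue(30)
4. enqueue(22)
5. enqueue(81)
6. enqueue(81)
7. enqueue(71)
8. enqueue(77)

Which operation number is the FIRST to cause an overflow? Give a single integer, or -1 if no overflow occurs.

Answer: -1

Derivation:
1. dequeue(): empty, no-op, size=0
2. dequeue(): empty, no-op, size=0
3. enqueue(30): size=1
4. enqueue(22): size=2
5. enqueue(81): size=3
6. enqueue(81): size=4
7. enqueue(71): size=5
8. enqueue(77): size=6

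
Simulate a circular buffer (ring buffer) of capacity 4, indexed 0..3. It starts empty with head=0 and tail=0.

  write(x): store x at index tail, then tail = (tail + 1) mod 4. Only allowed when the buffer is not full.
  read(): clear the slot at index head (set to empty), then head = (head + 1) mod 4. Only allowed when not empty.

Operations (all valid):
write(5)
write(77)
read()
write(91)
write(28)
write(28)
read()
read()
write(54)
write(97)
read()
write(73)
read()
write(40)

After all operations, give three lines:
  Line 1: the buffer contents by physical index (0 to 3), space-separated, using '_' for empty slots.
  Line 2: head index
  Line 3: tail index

Answer: 40 54 97 73
1
1

Derivation:
write(5): buf=[5 _ _ _], head=0, tail=1, size=1
write(77): buf=[5 77 _ _], head=0, tail=2, size=2
read(): buf=[_ 77 _ _], head=1, tail=2, size=1
write(91): buf=[_ 77 91 _], head=1, tail=3, size=2
write(28): buf=[_ 77 91 28], head=1, tail=0, size=3
write(28): buf=[28 77 91 28], head=1, tail=1, size=4
read(): buf=[28 _ 91 28], head=2, tail=1, size=3
read(): buf=[28 _ _ 28], head=3, tail=1, size=2
write(54): buf=[28 54 _ 28], head=3, tail=2, size=3
write(97): buf=[28 54 97 28], head=3, tail=3, size=4
read(): buf=[28 54 97 _], head=0, tail=3, size=3
write(73): buf=[28 54 97 73], head=0, tail=0, size=4
read(): buf=[_ 54 97 73], head=1, tail=0, size=3
write(40): buf=[40 54 97 73], head=1, tail=1, size=4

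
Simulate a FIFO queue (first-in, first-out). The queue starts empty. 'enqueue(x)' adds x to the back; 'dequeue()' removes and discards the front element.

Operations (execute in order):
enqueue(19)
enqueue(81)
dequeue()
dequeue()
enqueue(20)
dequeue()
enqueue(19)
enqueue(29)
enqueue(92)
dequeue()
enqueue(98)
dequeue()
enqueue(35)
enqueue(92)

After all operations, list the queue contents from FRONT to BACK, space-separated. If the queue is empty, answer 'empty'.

Answer: 92 98 35 92

Derivation:
enqueue(19): [19]
enqueue(81): [19, 81]
dequeue(): [81]
dequeue(): []
enqueue(20): [20]
dequeue(): []
enqueue(19): [19]
enqueue(29): [19, 29]
enqueue(92): [19, 29, 92]
dequeue(): [29, 92]
enqueue(98): [29, 92, 98]
dequeue(): [92, 98]
enqueue(35): [92, 98, 35]
enqueue(92): [92, 98, 35, 92]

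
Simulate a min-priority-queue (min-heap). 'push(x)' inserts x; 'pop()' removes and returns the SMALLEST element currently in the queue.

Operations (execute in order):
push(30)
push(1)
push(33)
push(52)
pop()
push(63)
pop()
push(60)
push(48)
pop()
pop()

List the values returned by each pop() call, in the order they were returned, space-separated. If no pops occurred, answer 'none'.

Answer: 1 30 33 48

Derivation:
push(30): heap contents = [30]
push(1): heap contents = [1, 30]
push(33): heap contents = [1, 30, 33]
push(52): heap contents = [1, 30, 33, 52]
pop() → 1: heap contents = [30, 33, 52]
push(63): heap contents = [30, 33, 52, 63]
pop() → 30: heap contents = [33, 52, 63]
push(60): heap contents = [33, 52, 60, 63]
push(48): heap contents = [33, 48, 52, 60, 63]
pop() → 33: heap contents = [48, 52, 60, 63]
pop() → 48: heap contents = [52, 60, 63]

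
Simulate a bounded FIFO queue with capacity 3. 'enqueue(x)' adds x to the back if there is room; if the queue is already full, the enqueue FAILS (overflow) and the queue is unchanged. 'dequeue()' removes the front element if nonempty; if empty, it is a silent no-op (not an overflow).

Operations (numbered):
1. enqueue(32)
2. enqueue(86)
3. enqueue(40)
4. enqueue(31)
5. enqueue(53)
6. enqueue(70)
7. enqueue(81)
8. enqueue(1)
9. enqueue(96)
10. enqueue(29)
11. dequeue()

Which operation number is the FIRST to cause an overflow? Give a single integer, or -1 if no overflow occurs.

Answer: 4

Derivation:
1. enqueue(32): size=1
2. enqueue(86): size=2
3. enqueue(40): size=3
4. enqueue(31): size=3=cap → OVERFLOW (fail)
5. enqueue(53): size=3=cap → OVERFLOW (fail)
6. enqueue(70): size=3=cap → OVERFLOW (fail)
7. enqueue(81): size=3=cap → OVERFLOW (fail)
8. enqueue(1): size=3=cap → OVERFLOW (fail)
9. enqueue(96): size=3=cap → OVERFLOW (fail)
10. enqueue(29): size=3=cap → OVERFLOW (fail)
11. dequeue(): size=2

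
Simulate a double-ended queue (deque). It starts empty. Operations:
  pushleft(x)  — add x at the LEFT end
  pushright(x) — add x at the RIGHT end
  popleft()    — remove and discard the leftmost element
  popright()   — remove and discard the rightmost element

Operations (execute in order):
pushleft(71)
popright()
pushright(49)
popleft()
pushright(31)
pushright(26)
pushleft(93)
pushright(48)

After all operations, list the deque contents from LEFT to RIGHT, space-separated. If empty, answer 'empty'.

Answer: 93 31 26 48

Derivation:
pushleft(71): [71]
popright(): []
pushright(49): [49]
popleft(): []
pushright(31): [31]
pushright(26): [31, 26]
pushleft(93): [93, 31, 26]
pushright(48): [93, 31, 26, 48]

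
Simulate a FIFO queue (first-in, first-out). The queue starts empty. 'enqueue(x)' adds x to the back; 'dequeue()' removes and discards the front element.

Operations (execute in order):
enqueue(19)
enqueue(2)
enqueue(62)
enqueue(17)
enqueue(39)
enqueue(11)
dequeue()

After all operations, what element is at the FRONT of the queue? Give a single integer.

Answer: 2

Derivation:
enqueue(19): queue = [19]
enqueue(2): queue = [19, 2]
enqueue(62): queue = [19, 2, 62]
enqueue(17): queue = [19, 2, 62, 17]
enqueue(39): queue = [19, 2, 62, 17, 39]
enqueue(11): queue = [19, 2, 62, 17, 39, 11]
dequeue(): queue = [2, 62, 17, 39, 11]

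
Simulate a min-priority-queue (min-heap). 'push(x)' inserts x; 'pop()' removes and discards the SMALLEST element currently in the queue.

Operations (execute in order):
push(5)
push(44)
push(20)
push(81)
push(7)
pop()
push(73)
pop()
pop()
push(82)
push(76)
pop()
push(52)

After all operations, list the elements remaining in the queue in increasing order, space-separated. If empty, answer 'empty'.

Answer: 52 73 76 81 82

Derivation:
push(5): heap contents = [5]
push(44): heap contents = [5, 44]
push(20): heap contents = [5, 20, 44]
push(81): heap contents = [5, 20, 44, 81]
push(7): heap contents = [5, 7, 20, 44, 81]
pop() → 5: heap contents = [7, 20, 44, 81]
push(73): heap contents = [7, 20, 44, 73, 81]
pop() → 7: heap contents = [20, 44, 73, 81]
pop() → 20: heap contents = [44, 73, 81]
push(82): heap contents = [44, 73, 81, 82]
push(76): heap contents = [44, 73, 76, 81, 82]
pop() → 44: heap contents = [73, 76, 81, 82]
push(52): heap contents = [52, 73, 76, 81, 82]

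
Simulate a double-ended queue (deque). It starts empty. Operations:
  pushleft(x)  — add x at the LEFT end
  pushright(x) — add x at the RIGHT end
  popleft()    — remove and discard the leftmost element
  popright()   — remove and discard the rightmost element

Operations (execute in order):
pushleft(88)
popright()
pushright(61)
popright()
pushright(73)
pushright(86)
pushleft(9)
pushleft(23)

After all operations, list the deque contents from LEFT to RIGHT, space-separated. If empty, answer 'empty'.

Answer: 23 9 73 86

Derivation:
pushleft(88): [88]
popright(): []
pushright(61): [61]
popright(): []
pushright(73): [73]
pushright(86): [73, 86]
pushleft(9): [9, 73, 86]
pushleft(23): [23, 9, 73, 86]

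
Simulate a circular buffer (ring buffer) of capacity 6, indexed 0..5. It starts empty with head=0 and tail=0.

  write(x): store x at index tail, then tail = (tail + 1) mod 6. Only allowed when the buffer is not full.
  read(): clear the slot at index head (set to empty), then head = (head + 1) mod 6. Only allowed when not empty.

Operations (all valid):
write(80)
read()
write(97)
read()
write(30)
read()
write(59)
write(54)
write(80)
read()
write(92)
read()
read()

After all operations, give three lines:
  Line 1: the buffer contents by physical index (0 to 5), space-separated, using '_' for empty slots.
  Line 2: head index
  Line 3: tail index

Answer: 92 _ _ _ _ _
0
1

Derivation:
write(80): buf=[80 _ _ _ _ _], head=0, tail=1, size=1
read(): buf=[_ _ _ _ _ _], head=1, tail=1, size=0
write(97): buf=[_ 97 _ _ _ _], head=1, tail=2, size=1
read(): buf=[_ _ _ _ _ _], head=2, tail=2, size=0
write(30): buf=[_ _ 30 _ _ _], head=2, tail=3, size=1
read(): buf=[_ _ _ _ _ _], head=3, tail=3, size=0
write(59): buf=[_ _ _ 59 _ _], head=3, tail=4, size=1
write(54): buf=[_ _ _ 59 54 _], head=3, tail=5, size=2
write(80): buf=[_ _ _ 59 54 80], head=3, tail=0, size=3
read(): buf=[_ _ _ _ 54 80], head=4, tail=0, size=2
write(92): buf=[92 _ _ _ 54 80], head=4, tail=1, size=3
read(): buf=[92 _ _ _ _ 80], head=5, tail=1, size=2
read(): buf=[92 _ _ _ _ _], head=0, tail=1, size=1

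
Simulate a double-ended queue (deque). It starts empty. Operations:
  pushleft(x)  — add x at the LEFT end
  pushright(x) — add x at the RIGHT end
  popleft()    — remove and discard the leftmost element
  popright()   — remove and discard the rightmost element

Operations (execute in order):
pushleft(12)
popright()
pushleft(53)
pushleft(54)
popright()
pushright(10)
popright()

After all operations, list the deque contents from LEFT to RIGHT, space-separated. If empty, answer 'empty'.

pushleft(12): [12]
popright(): []
pushleft(53): [53]
pushleft(54): [54, 53]
popright(): [54]
pushright(10): [54, 10]
popright(): [54]

Answer: 54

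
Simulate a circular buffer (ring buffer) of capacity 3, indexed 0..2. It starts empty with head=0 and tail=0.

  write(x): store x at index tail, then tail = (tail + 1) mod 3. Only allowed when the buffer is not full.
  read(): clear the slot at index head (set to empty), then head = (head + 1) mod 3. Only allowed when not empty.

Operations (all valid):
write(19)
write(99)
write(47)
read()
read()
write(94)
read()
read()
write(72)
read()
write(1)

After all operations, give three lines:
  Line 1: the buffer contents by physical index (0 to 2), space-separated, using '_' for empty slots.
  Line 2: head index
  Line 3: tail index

write(19): buf=[19 _ _], head=0, tail=1, size=1
write(99): buf=[19 99 _], head=0, tail=2, size=2
write(47): buf=[19 99 47], head=0, tail=0, size=3
read(): buf=[_ 99 47], head=1, tail=0, size=2
read(): buf=[_ _ 47], head=2, tail=0, size=1
write(94): buf=[94 _ 47], head=2, tail=1, size=2
read(): buf=[94 _ _], head=0, tail=1, size=1
read(): buf=[_ _ _], head=1, tail=1, size=0
write(72): buf=[_ 72 _], head=1, tail=2, size=1
read(): buf=[_ _ _], head=2, tail=2, size=0
write(1): buf=[_ _ 1], head=2, tail=0, size=1

Answer: _ _ 1
2
0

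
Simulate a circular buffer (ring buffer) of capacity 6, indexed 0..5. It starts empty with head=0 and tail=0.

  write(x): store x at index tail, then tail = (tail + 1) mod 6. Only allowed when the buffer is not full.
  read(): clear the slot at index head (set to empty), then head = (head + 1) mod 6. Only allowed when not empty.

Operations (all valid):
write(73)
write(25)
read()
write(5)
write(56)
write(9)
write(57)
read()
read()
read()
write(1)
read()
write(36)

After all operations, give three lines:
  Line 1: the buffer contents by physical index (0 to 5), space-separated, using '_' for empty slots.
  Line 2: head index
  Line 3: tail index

write(73): buf=[73 _ _ _ _ _], head=0, tail=1, size=1
write(25): buf=[73 25 _ _ _ _], head=0, tail=2, size=2
read(): buf=[_ 25 _ _ _ _], head=1, tail=2, size=1
write(5): buf=[_ 25 5 _ _ _], head=1, tail=3, size=2
write(56): buf=[_ 25 5 56 _ _], head=1, tail=4, size=3
write(9): buf=[_ 25 5 56 9 _], head=1, tail=5, size=4
write(57): buf=[_ 25 5 56 9 57], head=1, tail=0, size=5
read(): buf=[_ _ 5 56 9 57], head=2, tail=0, size=4
read(): buf=[_ _ _ 56 9 57], head=3, tail=0, size=3
read(): buf=[_ _ _ _ 9 57], head=4, tail=0, size=2
write(1): buf=[1 _ _ _ 9 57], head=4, tail=1, size=3
read(): buf=[1 _ _ _ _ 57], head=5, tail=1, size=2
write(36): buf=[1 36 _ _ _ 57], head=5, tail=2, size=3

Answer: 1 36 _ _ _ 57
5
2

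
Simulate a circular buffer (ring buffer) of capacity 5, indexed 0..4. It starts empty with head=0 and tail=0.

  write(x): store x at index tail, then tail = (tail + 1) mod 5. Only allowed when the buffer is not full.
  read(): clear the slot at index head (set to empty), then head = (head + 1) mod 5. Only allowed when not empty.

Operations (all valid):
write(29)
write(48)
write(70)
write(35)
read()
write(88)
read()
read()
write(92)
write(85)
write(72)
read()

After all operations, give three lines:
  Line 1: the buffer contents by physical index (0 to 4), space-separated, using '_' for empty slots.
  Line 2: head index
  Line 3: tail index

Answer: 92 85 72 _ 88
4
3

Derivation:
write(29): buf=[29 _ _ _ _], head=0, tail=1, size=1
write(48): buf=[29 48 _ _ _], head=0, tail=2, size=2
write(70): buf=[29 48 70 _ _], head=0, tail=3, size=3
write(35): buf=[29 48 70 35 _], head=0, tail=4, size=4
read(): buf=[_ 48 70 35 _], head=1, tail=4, size=3
write(88): buf=[_ 48 70 35 88], head=1, tail=0, size=4
read(): buf=[_ _ 70 35 88], head=2, tail=0, size=3
read(): buf=[_ _ _ 35 88], head=3, tail=0, size=2
write(92): buf=[92 _ _ 35 88], head=3, tail=1, size=3
write(85): buf=[92 85 _ 35 88], head=3, tail=2, size=4
write(72): buf=[92 85 72 35 88], head=3, tail=3, size=5
read(): buf=[92 85 72 _ 88], head=4, tail=3, size=4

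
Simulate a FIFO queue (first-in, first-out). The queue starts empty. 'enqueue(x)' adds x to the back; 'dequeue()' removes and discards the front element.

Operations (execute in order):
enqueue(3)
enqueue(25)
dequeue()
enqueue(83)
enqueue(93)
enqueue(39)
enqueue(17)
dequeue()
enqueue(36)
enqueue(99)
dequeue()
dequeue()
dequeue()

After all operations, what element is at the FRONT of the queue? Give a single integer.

enqueue(3): queue = [3]
enqueue(25): queue = [3, 25]
dequeue(): queue = [25]
enqueue(83): queue = [25, 83]
enqueue(93): queue = [25, 83, 93]
enqueue(39): queue = [25, 83, 93, 39]
enqueue(17): queue = [25, 83, 93, 39, 17]
dequeue(): queue = [83, 93, 39, 17]
enqueue(36): queue = [83, 93, 39, 17, 36]
enqueue(99): queue = [83, 93, 39, 17, 36, 99]
dequeue(): queue = [93, 39, 17, 36, 99]
dequeue(): queue = [39, 17, 36, 99]
dequeue(): queue = [17, 36, 99]

Answer: 17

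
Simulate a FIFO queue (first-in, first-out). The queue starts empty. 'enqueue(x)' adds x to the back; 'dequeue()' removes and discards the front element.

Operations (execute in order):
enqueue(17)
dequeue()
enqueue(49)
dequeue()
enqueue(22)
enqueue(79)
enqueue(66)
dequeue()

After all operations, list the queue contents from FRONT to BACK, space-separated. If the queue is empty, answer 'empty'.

Answer: 79 66

Derivation:
enqueue(17): [17]
dequeue(): []
enqueue(49): [49]
dequeue(): []
enqueue(22): [22]
enqueue(79): [22, 79]
enqueue(66): [22, 79, 66]
dequeue(): [79, 66]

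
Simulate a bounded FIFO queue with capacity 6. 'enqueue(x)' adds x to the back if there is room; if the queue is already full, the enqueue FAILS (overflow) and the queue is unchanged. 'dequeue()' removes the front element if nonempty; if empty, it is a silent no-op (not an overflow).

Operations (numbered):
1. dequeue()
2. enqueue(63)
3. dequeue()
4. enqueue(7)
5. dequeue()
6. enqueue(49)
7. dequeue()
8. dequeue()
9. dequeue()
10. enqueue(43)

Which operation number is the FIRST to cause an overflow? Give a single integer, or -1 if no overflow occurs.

Answer: -1

Derivation:
1. dequeue(): empty, no-op, size=0
2. enqueue(63): size=1
3. dequeue(): size=0
4. enqueue(7): size=1
5. dequeue(): size=0
6. enqueue(49): size=1
7. dequeue(): size=0
8. dequeue(): empty, no-op, size=0
9. dequeue(): empty, no-op, size=0
10. enqueue(43): size=1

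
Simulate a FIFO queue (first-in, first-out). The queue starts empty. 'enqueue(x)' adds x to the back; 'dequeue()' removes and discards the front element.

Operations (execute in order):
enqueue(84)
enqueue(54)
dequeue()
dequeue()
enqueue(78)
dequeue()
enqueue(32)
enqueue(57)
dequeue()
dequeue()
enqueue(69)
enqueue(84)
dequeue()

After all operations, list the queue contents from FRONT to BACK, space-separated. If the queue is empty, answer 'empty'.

enqueue(84): [84]
enqueue(54): [84, 54]
dequeue(): [54]
dequeue(): []
enqueue(78): [78]
dequeue(): []
enqueue(32): [32]
enqueue(57): [32, 57]
dequeue(): [57]
dequeue(): []
enqueue(69): [69]
enqueue(84): [69, 84]
dequeue(): [84]

Answer: 84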